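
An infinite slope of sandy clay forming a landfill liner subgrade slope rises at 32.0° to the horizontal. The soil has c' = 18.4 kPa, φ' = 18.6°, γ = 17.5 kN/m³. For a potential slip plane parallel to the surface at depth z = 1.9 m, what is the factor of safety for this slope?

For an infinite slope with a slip plane parallel to the surface (no pore pressure): FS = [c' + γz cos²β tanφ'] / [γz sinβ cosβ].
γz = 17.5·1.9 = 33.25 kN/m²
Numerator = 18.4 + 33.25·cos²32.0°·tan18.6° = 18.4 + 33.25·0.7192·0.3365 = 26.448 kPa
Denominator = 33.25·sin32.0°·cos32.0° = 33.25·0.5299·0.8480 = 14.942 kPa
FS = 26.448 / 14.942 = 1.770

FS = 1.77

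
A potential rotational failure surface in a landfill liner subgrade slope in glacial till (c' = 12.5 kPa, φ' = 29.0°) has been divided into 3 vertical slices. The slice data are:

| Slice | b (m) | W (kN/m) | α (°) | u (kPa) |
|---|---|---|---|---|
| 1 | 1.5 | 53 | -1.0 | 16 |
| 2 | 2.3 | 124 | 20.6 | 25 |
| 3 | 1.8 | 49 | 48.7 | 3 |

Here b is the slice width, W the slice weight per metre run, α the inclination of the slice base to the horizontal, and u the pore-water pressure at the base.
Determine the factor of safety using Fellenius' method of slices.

FS = 1.80

Ordinary method of slices: FS = Σ[c'·Δl_i + (W_i cosα_i − u_i·Δl_i)·tanφ'] / Σ W_i sinα_i, with Δl_i = b_i / cosα_i.
Slice 1: Δl = 1.5/cos(-1.0°) = 1.500 m; N'_1 = 53·cos(-1.0°) − 16·1.500 = 29.0; c'Δl = 18.75; W sinα = -0.9
Slice 2: Δl = 2.3/cos20.6° = 2.457 m; N'_2 = 124·cos20.6° − 25·2.457 = 54.6; c'Δl = 30.71; W sinα = 43.6
Slice 3: Δl = 1.8/cos48.7° = 2.727 m; N'_3 = 49·cos48.7° − 3·2.727 = 24.2; c'Δl = 34.09; W sinα = 36.8
Σc'Δl = 83.6 kN/m; ΣN' = 107.8 kN/m; ΣW sinα = 79.5 kN/m
Resisting = 83.6 + 107.8·tan29.0° = 83.6 + 59.7 = 143.3 kN/m
FS = 143.3 / 79.5 = 1.802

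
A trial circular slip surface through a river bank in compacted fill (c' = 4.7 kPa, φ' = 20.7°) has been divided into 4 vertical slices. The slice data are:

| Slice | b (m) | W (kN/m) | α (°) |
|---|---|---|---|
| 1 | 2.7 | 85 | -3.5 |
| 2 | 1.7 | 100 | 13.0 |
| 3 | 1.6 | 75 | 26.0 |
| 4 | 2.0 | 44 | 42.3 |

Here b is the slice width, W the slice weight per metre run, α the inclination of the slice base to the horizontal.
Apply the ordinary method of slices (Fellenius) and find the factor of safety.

FS = 1.86

Ordinary method of slices: FS = Σ[c'·Δl_i + (W_i cosα_i)·tanφ'] / Σ W_i sinα_i, with Δl_i = b_i / cosα_i.
Slice 1: Δl = 2.7/cos(-3.5°) = 2.705 m; N'_1 = 85·cos(-3.5°) = 84.8; c'Δl = 12.71; W sinα = -5.2
Slice 2: Δl = 1.7/cos13.0° = 1.745 m; N'_2 = 100·cos13.0° = 97.4; c'Δl = 8.20; W sinα = 22.5
Slice 3: Δl = 1.6/cos26.0° = 1.780 m; N'_3 = 75·cos26.0° = 67.4; c'Δl = 8.37; W sinα = 32.9
Slice 4: Δl = 2.0/cos42.3° = 2.704 m; N'_4 = 44·cos42.3° = 32.5; c'Δl = 12.71; W sinα = 29.6
Σc'Δl = 42.0 kN/m; ΣN' = 282.2 kN/m; ΣW sinα = 79.8 kN/m
Resisting = 42.0 + 282.2·tan20.7° = 42.0 + 106.6 = 148.6 kN/m
FS = 148.6 / 79.8 = 1.863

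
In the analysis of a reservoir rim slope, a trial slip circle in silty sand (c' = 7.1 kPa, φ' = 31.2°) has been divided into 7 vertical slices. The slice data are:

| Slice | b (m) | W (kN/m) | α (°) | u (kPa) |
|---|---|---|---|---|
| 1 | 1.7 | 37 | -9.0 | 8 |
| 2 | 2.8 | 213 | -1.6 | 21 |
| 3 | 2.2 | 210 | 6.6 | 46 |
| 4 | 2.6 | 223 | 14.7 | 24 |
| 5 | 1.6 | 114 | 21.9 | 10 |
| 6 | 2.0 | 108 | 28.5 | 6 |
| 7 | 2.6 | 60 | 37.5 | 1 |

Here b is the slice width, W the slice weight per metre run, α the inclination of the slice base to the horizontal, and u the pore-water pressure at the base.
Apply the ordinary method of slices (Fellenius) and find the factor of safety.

FS = 2.56

Ordinary method of slices: FS = Σ[c'·Δl_i + (W_i cosα_i − u_i·Δl_i)·tanφ'] / Σ W_i sinα_i, with Δl_i = b_i / cosα_i.
Slice 1: Δl = 1.7/cos(-9.0°) = 1.721 m; N'_1 = 37·cos(-9.0°) − 8·1.721 = 22.8; c'Δl = 12.22; W sinα = -5.8
Slice 2: Δl = 2.8/cos(-1.6°) = 2.801 m; N'_2 = 213·cos(-1.6°) − 21·2.801 = 154.1; c'Δl = 19.89; W sinα = -5.9
Slice 3: Δl = 2.2/cos6.6° = 2.215 m; N'_3 = 210·cos6.6° − 46·2.215 = 106.7; c'Δl = 15.72; W sinα = 24.1
Slice 4: Δl = 2.6/cos14.7° = 2.688 m; N'_4 = 223·cos14.7° − 24·2.688 = 151.2; c'Δl = 19.08; W sinα = 56.6
Slice 5: Δl = 1.6/cos21.9° = 1.724 m; N'_5 = 114·cos21.9° − 10·1.724 = 88.5; c'Δl = 12.24; W sinα = 42.5
Slice 6: Δl = 2.0/cos28.5° = 2.276 m; N'_6 = 108·cos28.5° − 6·2.276 = 81.3; c'Δl = 16.16; W sinα = 51.5
Slice 7: Δl = 2.6/cos37.5° = 3.277 m; N'_7 = 60·cos37.5° − 1·3.277 = 44.3; c'Δl = 23.27; W sinα = 36.5
Σc'Δl = 118.6 kN/m; ΣN' = 648.9 kN/m; ΣW sinα = 199.6 kN/m
Resisting = 118.6 + 648.9·tan31.2° = 118.6 + 393.0 = 511.6 kN/m
FS = 511.6 / 199.6 = 2.563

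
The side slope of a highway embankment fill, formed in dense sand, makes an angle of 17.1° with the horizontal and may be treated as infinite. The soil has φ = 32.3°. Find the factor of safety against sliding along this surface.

For a dry cohesionless infinite slope the factor of safety is FS = tanφ / tanβ.
FS = tan32.3° / tan17.1° = 0.6322 / 0.3076 = 2.055

FS = 2.05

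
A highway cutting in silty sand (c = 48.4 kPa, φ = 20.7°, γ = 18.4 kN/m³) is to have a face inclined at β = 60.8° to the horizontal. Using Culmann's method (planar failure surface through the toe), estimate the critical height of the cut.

H_c = 36.55 m

Culmann's analysis gives the critical failure plane at α_cr = (β + φ)/2 = (60.8 + 20.7)/2 = 40.8°, and the critical height
H_c = (4c/γ) · sinβ cosφ / [1 − cos(β − φ)]
    = (4·48.4/18.4) · sin60.8°·cos20.7° / [1 − cos(40.1°)]
    = 10.522 · 0.8729·0.9354 / [1 − 0.7649]
    = 10.522 · 0.8166 / 0.2351
    = 36.55 m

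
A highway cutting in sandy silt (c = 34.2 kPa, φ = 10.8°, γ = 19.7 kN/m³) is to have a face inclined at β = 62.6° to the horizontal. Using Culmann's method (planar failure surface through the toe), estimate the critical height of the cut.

H_c = 15.87 m

Culmann's analysis gives the critical failure plane at α_cr = (β + φ)/2 = (62.6 + 10.8)/2 = 36.7°, and the critical height
H_c = (4c/γ) · sinβ cosφ / [1 − cos(β − φ)]
    = (4·34.2/19.7) · sin62.6°·cos10.8° / [1 − cos(51.8°)]
    = 6.944 · 0.8878·0.9823 / [1 − 0.6184]
    = 6.944 · 0.8721 / 0.3816
    = 15.87 m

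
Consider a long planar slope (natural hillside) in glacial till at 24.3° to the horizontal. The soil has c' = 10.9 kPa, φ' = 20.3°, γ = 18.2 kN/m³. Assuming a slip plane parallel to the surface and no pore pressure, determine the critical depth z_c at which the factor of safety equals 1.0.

z_c = 8.84 m

Setting FS = 1.00 in FS = [c' + γz cos²β tanφ'] / [γz sinβ cosβ] and solving for z:
z = c' / [γ cosβ (FS·sinβ − cosβ·tanφ')]
  = 10.9 / [18.2·cos24.3°·(1.00·sin24.3° − cos24.3°·tan20.3°)]
  = 10.9 / [18.2·0.9114·(1.00·0.4115 − 0.9114·0.3699)]
  = 10.9 / 1.2337 = 8.835 m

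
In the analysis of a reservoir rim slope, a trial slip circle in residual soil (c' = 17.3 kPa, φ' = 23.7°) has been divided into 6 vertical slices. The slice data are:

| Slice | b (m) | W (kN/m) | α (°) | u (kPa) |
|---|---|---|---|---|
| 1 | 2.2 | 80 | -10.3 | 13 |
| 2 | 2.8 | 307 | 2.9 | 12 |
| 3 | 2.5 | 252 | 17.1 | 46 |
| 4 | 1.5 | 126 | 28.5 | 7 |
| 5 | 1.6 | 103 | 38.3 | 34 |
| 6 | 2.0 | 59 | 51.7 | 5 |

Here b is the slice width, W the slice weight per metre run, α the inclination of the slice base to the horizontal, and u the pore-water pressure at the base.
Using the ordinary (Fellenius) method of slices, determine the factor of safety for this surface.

Ordinary method of slices: FS = Σ[c'·Δl_i + (W_i cosα_i − u_i·Δl_i)·tanφ'] / Σ W_i sinα_i, with Δl_i = b_i / cosα_i.
Slice 1: Δl = 2.2/cos(-10.3°) = 2.236 m; N'_1 = 80·cos(-10.3°) − 13·2.236 = 49.6; c'Δl = 38.68; W sinα = -14.3
Slice 2: Δl = 2.8/cos2.9° = 2.804 m; N'_2 = 307·cos2.9° − 12·2.804 = 273.0; c'Δl = 48.50; W sinα = 15.5
Slice 3: Δl = 2.5/cos17.1° = 2.616 m; N'_3 = 252·cos17.1° − 46·2.616 = 120.5; c'Δl = 45.25; W sinα = 74.1
Slice 4: Δl = 1.5/cos28.5° = 1.707 m; N'_4 = 126·cos28.5° − 7·1.707 = 98.8; c'Δl = 29.53; W sinα = 60.1
Slice 5: Δl = 1.6/cos38.3° = 2.039 m; N'_5 = 103·cos38.3° − 34·2.039 = 11.5; c'Δl = 35.27; W sinα = 63.8
Slice 6: Δl = 2.0/cos51.7° = 3.227 m; N'_6 = 59·cos51.7° − 5·3.227 = 20.4; c'Δl = 55.83; W sinα = 46.3
Σc'Δl = 253.1 kN/m; ΣN' = 573.9 kN/m; ΣW sinα = 245.6 kN/m
Resisting = 253.1 + 573.9·tan23.7° = 253.1 + 251.9 = 505.0 kN/m
FS = 505.0 / 245.6 = 2.056

FS = 2.06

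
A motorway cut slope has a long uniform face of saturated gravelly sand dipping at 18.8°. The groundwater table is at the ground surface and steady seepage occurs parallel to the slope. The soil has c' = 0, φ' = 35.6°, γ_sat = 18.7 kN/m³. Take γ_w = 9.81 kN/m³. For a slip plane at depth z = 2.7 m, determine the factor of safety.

FS = 1.00

With seepage parallel to the slope and the water table at the surface, the effective normal stress on the slip plane uses the buoyant unit weight γ' = γ_sat − γ_w while the driving shear stress uses γ_sat:
FS = [c' + γ' z cos²β tanφ'] / [γ_sat z sinβ cosβ]
(For c' = 0 this reduces to FS = (γ'/γ_sat)·tanφ'/tanβ.)
γ' = 18.7 − 9.81 = 8.89 kN/m³
Numerator = 0.0 + 8.89·2.7·cos²18.8°·tan35.6° = 0.0 + 8.89·2.7·0.8961·0.7159 = 15.400 kPa
Denominator = 18.7·2.7·sin18.8°·cos18.8° = 18.7·2.7·0.3223·0.9466 = 15.403 kPa
FS = 15.400 / 15.403 = 1.000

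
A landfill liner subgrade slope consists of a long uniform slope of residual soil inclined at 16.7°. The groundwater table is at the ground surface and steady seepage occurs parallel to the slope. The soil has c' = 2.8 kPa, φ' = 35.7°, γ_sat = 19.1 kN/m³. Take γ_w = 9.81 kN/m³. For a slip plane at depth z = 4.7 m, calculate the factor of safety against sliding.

With seepage parallel to the slope and the water table at the surface, the effective normal stress on the slip plane uses the buoyant unit weight γ' = γ_sat − γ_w while the driving shear stress uses γ_sat:
FS = [c' + γ' z cos²β tanφ'] / [γ_sat z sinβ cosβ]
γ' = 19.1 − 9.81 = 9.29 kN/m³
Numerator = 2.8 + 9.29·4.7·cos²16.7°·tan35.7° = 2.8 + 9.29·4.7·0.9174·0.7186 = 31.584 kPa
Denominator = 19.1·4.7·sin16.7°·cos16.7° = 19.1·4.7·0.2874·0.9578 = 24.708 kPa
FS = 31.584 / 24.708 = 1.278

FS = 1.28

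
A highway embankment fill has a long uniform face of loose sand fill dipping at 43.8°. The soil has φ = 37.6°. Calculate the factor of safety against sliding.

FS = 0.80

For a dry cohesionless infinite slope the factor of safety is FS = tanφ / tanβ.
FS = tan37.6° / tan43.8° = 0.7701 / 0.9590 = 0.803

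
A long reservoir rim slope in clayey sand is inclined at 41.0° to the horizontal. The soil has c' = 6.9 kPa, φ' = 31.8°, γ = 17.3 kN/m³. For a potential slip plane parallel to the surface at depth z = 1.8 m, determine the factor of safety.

FS = 1.16

For an infinite slope with a slip plane parallel to the surface (no pore pressure): FS = [c' + γz cos²β tanφ'] / [γz sinβ cosβ].
γz = 17.3·1.8 = 31.14 kN/m²
Numerator = 6.9 + 31.14·cos²41.0°·tan31.8° = 6.9 + 31.14·0.5696·0.6200 = 17.897 kPa
Denominator = 31.14·sin41.0°·cos41.0° = 31.14·0.6561·0.7547 = 15.418 kPa
FS = 17.897 / 15.418 = 1.161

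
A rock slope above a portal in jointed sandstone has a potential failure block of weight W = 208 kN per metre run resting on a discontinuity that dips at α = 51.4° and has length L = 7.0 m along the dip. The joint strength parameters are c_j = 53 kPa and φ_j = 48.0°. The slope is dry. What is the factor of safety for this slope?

Resolving the block weight along and normal to the plane and applying the Mohr–Coulomb strength on the joint:
N' = W cosα = 208·cos51.4° = 129.8 kN/m
Driving force T = W sinα = 208·sin51.4° = 162.6 kN/m
Resisting force R = c_j·L + N'·tanφ_j = 53·7.0 + 129.8·tan48.0° = 371.0 + 144.1 = 515.1 kN/m
FS = R / T = 515.1 / 162.6 = 3.169

FS = 3.17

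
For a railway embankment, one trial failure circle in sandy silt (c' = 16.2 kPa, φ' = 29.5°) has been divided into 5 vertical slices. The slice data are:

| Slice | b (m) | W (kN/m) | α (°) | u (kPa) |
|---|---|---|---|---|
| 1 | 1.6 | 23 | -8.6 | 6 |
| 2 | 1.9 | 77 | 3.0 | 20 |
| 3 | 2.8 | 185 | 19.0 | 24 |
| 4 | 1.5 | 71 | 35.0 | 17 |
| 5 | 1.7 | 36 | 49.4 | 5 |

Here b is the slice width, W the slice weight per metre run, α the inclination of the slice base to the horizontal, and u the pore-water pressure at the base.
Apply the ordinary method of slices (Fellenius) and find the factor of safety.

Ordinary method of slices: FS = Σ[c'·Δl_i + (W_i cosα_i − u_i·Δl_i)·tanφ'] / Σ W_i sinα_i, with Δl_i = b_i / cosα_i.
Slice 1: Δl = 1.6/cos(-8.6°) = 1.618 m; N'_1 = 23·cos(-8.6°) − 6·1.618 = 13.0; c'Δl = 26.21; W sinα = -3.4
Slice 2: Δl = 1.9/cos3.0° = 1.903 m; N'_2 = 77·cos3.0° − 20·1.903 = 38.8; c'Δl = 30.82; W sinα = 4.0
Slice 3: Δl = 2.8/cos19.0° = 2.961 m; N'_3 = 185·cos19.0° − 24·2.961 = 103.8; c'Δl = 47.97; W sinα = 60.2
Slice 4: Δl = 1.5/cos35.0° = 1.831 m; N'_4 = 71·cos35.0° − 17·1.831 = 27.0; c'Δl = 29.66; W sinα = 40.7
Slice 5: Δl = 1.7/cos49.4° = 2.612 m; N'_5 = 36·cos49.4° − 5·2.612 = 10.4; c'Δl = 42.32; W sinα = 27.3
Σc'Δl = 177.0 kN/m; ΣN' = 193.1 kN/m; ΣW sinα = 128.9 kN/m
Resisting = 177.0 + 193.1·tan29.5° = 177.0 + 109.3 = 286.3 kN/m
FS = 286.3 / 128.9 = 2.221

FS = 2.22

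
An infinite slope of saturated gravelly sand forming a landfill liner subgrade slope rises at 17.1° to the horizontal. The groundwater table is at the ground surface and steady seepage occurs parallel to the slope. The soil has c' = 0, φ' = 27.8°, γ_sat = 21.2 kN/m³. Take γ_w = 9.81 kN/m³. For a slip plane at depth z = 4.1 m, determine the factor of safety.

FS = 0.92

With seepage parallel to the slope and the water table at the surface, the effective normal stress on the slip plane uses the buoyant unit weight γ' = γ_sat − γ_w while the driving shear stress uses γ_sat:
FS = [c' + γ' z cos²β tanφ'] / [γ_sat z sinβ cosβ]
(For c' = 0 this reduces to FS = (γ'/γ_sat)·tanφ'/tanβ.)
γ' = 21.2 − 9.81 = 11.39 kN/m³
Numerator = 0.0 + 11.39·4.1·cos²17.1°·tan27.8° = 0.0 + 11.39·4.1·0.9135·0.5272 = 22.493 kPa
Denominator = 21.2·4.1·sin17.1°·cos17.1° = 21.2·4.1·0.2940·0.9558 = 24.428 kPa
FS = 22.493 / 24.428 = 0.921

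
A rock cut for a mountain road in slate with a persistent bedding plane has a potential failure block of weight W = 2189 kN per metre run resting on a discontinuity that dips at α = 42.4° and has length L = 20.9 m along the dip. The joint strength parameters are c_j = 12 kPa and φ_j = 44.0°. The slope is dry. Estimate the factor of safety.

Resolving the block weight along and normal to the plane and applying the Mohr–Coulomb strength on the joint:
N' = W cosα = 2189·cos42.4° = 1616.5 kN/m
Driving force T = W sinα = 2189·sin42.4° = 1476.0 kN/m
Resisting force R = c_j·L + N'·tanφ_j = 12·20.9 + 1616.5·tan44.0° = 250.8 + 1561.0 = 1811.8 kN/m
FS = R / T = 1811.8 / 1476.0 = 1.227

FS = 1.23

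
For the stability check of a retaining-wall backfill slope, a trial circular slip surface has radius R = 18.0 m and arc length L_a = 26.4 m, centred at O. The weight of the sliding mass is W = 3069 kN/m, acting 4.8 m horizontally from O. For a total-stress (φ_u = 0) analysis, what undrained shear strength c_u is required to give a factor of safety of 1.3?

c_u = 40.3 kPa

FS = c_u·L_a·R / (W·d), so c_u = FS·W·d / (L_a·R).
c_u = 1.3·3069·4.8 / (26.40·18.0) = 19150.6 / 475.20 = 40.30 kPa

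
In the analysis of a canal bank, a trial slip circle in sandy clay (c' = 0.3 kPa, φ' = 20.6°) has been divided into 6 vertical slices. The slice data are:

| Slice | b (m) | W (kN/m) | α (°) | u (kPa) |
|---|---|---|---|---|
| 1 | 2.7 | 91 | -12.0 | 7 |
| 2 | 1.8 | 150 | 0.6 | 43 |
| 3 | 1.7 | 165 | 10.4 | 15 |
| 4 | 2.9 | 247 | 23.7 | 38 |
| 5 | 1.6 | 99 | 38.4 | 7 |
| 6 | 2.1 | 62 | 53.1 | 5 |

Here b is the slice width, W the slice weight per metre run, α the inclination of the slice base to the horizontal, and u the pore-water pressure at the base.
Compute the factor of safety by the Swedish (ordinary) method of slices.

Ordinary method of slices: FS = Σ[c'·Δl_i + (W_i cosα_i − u_i·Δl_i)·tanφ'] / Σ W_i sinα_i, with Δl_i = b_i / cosα_i.
Slice 1: Δl = 2.7/cos(-12.0°) = 2.760 m; N'_1 = 91·cos(-12.0°) − 7·2.760 = 69.7; c'Δl = 0.83; W sinα = -18.9
Slice 2: Δl = 1.8/cos0.6° = 1.800 m; N'_2 = 150·cos0.6° − 43·1.800 = 72.6; c'Δl = 0.54; W sinα = 1.6
Slice 3: Δl = 1.7/cos10.4° = 1.728 m; N'_3 = 165·cos10.4° − 15·1.728 = 136.4; c'Δl = 0.52; W sinα = 29.8
Slice 4: Δl = 2.9/cos23.7° = 3.167 m; N'_4 = 247·cos23.7° − 38·3.167 = 105.8; c'Δl = 0.95; W sinα = 99.3
Slice 5: Δl = 1.6/cos38.4° = 2.042 m; N'_5 = 99·cos38.4° − 7·2.042 = 63.3; c'Δl = 0.61; W sinα = 61.5
Slice 6: Δl = 2.1/cos53.1° = 3.498 m; N'_6 = 62·cos53.1° − 5·3.498 = 19.7; c'Δl = 1.05; W sinα = 49.6
Σc'Δl = 4.5 kN/m; ΣN' = 467.5 kN/m; ΣW sinα = 222.8 kN/m
Resisting = 4.5 + 467.5·tan20.6° = 4.5 + 175.7 = 180.2 kN/m
FS = 180.2 / 222.8 = 0.809

FS = 0.81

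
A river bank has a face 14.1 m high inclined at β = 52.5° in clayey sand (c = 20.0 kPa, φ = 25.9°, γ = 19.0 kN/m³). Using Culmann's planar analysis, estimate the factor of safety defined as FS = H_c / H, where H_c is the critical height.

H_c = (4c/γ) · sinβ cosφ / [1 − cos(β − φ)]
    = (4·20.0/19.0) · sin52.5°·cos25.9° / [1 − cos26.6°]
    = 4.211 · 0.7137 / 0.1058 = 28.39 m
FS = H_c / H = 28.39 / 14.1 = 2.013

FS = 2.01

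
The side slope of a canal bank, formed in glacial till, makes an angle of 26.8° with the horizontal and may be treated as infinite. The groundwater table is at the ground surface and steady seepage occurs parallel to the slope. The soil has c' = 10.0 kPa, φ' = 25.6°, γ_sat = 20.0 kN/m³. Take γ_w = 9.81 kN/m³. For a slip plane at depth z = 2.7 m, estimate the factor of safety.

FS = 0.94

With seepage parallel to the slope and the water table at the surface, the effective normal stress on the slip plane uses the buoyant unit weight γ' = γ_sat − γ_w while the driving shear stress uses γ_sat:
FS = [c' + γ' z cos²β tanφ'] / [γ_sat z sinβ cosβ]
γ' = 20.0 − 9.81 = 10.19 kN/m³
Numerator = 10.0 + 10.19·2.7·cos²26.8°·tan25.6° = 10.0 + 10.19·2.7·0.7967·0.4791 = 20.502 kPa
Denominator = 20.0·2.7·sin26.8°·cos26.8° = 20.0·2.7·0.4509·0.8926 = 21.732 kPa
FS = 20.502 / 21.732 = 0.943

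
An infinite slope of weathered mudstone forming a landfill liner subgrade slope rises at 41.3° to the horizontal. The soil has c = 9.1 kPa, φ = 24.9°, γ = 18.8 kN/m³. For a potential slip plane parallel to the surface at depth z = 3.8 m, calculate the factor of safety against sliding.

FS = 0.79

For an infinite slope with a slip plane parallel to the surface (no pore pressure): FS = [c + γz cos²β tanφ] / [γz sinβ cosβ].
γz = 18.8·3.8 = 71.44 kN/m²
Numerator = 9.1 + 71.44·cos²41.3°·tan24.9° = 9.1 + 71.44·0.5644·0.4642 = 27.816 kPa
Denominator = 71.44·sin41.3°·cos41.3° = 71.44·0.6600·0.7513 = 35.422 kPa
FS = 27.816 / 35.422 = 0.785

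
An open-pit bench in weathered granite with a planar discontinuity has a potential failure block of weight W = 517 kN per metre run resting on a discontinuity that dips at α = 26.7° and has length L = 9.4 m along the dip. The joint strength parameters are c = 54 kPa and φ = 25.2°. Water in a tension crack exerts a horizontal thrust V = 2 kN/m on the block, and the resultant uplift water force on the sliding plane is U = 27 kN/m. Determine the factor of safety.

Resolving the block weight along and normal to the plane and applying the Mohr–Coulomb strength on the joint:
N' = W cosα − U − V sinα = 517·cos26.7° − 27 − 2·sin26.7° = 434.0 kN/m
Driving force T = W sinα + V cosα = 517·sin26.7° + 2·cos26.7° = 234.1 kN/m
Resisting force R = c·L + N'·tanφ = 54·9.4 + 434.0·tan25.2° = 507.6 + 204.2 = 711.8 kN/m
FS = R / T = 711.8 / 234.1 = 3.041

FS = 3.04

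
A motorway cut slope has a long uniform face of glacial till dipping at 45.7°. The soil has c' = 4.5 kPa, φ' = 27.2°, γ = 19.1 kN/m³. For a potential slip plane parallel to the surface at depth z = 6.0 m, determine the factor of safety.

For an infinite slope with a slip plane parallel to the surface (no pore pressure): FS = [c' + γz cos²β tanφ'] / [γz sinβ cosβ].
γz = 19.1·6.0 = 114.60 kN/m²
Numerator = 4.5 + 114.60·cos²45.7°·tan27.2° = 4.5 + 114.60·0.4878·0.5139 = 33.229 kPa
Denominator = 114.60·sin45.7°·cos45.7° = 114.60·0.7157·0.6984 = 57.283 kPa
FS = 33.229 / 57.283 = 0.580

FS = 0.58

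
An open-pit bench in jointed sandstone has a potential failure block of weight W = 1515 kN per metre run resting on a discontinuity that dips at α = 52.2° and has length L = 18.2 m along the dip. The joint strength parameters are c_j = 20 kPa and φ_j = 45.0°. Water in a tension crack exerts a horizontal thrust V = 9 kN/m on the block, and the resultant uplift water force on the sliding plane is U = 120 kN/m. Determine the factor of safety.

Resolving the block weight along and normal to the plane and applying the Mohr–Coulomb strength on the joint:
N' = W cosα − U − V sinα = 1515·cos52.2° − 120 − 9·sin52.2° = 801.4 kN/m
Driving force T = W sinα + V cosα = 1515·sin52.2° + 9·cos52.2° = 1202.6 kN/m
Resisting force R = c_j·L + N'·tanφ_j = 20·18.2 + 801.4·tan45.0° = 364.0 + 801.4 = 1165.4 kN/m
FS = R / T = 1165.4 / 1202.6 = 0.969

FS = 0.97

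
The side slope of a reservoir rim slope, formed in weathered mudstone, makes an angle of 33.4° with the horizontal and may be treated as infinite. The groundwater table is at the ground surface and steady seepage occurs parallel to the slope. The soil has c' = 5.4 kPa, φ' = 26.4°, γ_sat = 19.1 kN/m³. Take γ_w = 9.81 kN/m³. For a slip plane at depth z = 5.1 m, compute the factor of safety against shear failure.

FS = 0.49

With seepage parallel to the slope and the water table at the surface, the effective normal stress on the slip plane uses the buoyant unit weight γ' = γ_sat − γ_w while the driving shear stress uses γ_sat:
FS = [c' + γ' z cos²β tanφ'] / [γ_sat z sinβ cosβ]
γ' = 19.1 − 9.81 = 9.29 kN/m³
Numerator = 5.4 + 9.29·5.1·cos²33.4°·tan26.4° = 5.4 + 9.29·5.1·0.6970·0.4964 = 21.792 kPa
Denominator = 19.1·5.1·sin33.4°·cos33.4° = 19.1·5.1·0.5505·0.8348 = 44.766 kPa
FS = 21.792 / 44.766 = 0.487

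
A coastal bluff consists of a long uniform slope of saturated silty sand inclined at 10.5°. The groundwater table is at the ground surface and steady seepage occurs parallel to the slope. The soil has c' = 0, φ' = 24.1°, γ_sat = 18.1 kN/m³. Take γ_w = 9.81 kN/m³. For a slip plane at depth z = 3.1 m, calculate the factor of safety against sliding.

With seepage parallel to the slope and the water table at the surface, the effective normal stress on the slip plane uses the buoyant unit weight γ' = γ_sat − γ_w while the driving shear stress uses γ_sat:
FS = [c' + γ' z cos²β tanφ'] / [γ_sat z sinβ cosβ]
(For c' = 0 this reduces to FS = (γ'/γ_sat)·tanφ'/tanβ.)
γ' = 18.1 − 9.81 = 8.29 kN/m³
Numerator = 0.0 + 8.29·3.1·cos²10.5°·tan24.1° = 0.0 + 8.29·3.1·0.9668·0.4473 = 11.114 kPa
Denominator = 18.1·3.1·sin10.5°·cos10.5° = 18.1·3.1·0.1822·0.9833 = 10.054 kPa
FS = 11.114 / 10.054 = 1.105

FS = 1.11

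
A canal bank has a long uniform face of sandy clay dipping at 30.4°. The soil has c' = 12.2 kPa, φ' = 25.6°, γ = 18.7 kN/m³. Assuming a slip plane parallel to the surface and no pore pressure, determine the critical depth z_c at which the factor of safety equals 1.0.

z_c = 8.15 m

Setting FS = 1.00 in FS = [c' + γz cos²β tanφ'] / [γz sinβ cosβ] and solving for z:
z = c' / [γ cosβ (FS·sinβ − cosβ·tanφ')]
  = 12.2 / [18.7·cos30.4°·(1.00·sin30.4° − cos30.4°·tan25.6°)]
  = 12.2 / [18.7·0.8625·(1.00·0.5060 − 0.8625·0.4791)]
  = 12.2 / 1.4966 = 8.152 m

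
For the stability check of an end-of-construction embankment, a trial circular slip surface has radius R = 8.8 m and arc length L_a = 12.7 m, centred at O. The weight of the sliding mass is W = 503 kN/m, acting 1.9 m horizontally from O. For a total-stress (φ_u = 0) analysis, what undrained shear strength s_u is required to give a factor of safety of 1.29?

s_u = 11.0 kPa

FS = s_u·L_a·R / (W·d), so s_u = FS·W·d / (L_a·R).
s_u = 1.29·503·1.9 / (12.70·8.8) = 1232.9 / 111.76 = 11.03 kPa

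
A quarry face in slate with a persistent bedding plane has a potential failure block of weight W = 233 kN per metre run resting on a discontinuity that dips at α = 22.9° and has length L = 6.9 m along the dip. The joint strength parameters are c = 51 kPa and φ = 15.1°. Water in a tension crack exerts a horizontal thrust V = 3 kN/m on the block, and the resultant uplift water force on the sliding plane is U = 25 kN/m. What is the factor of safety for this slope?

FS = 4.31

Resolving the block weight along and normal to the plane and applying the Mohr–Coulomb strength on the joint:
N' = W cosα − U − V sinα = 233·cos22.9° − 25 − 3·sin22.9° = 188.5 kN/m
Driving force T = W sinα + V cosα = 233·sin22.9° + 3·cos22.9° = 93.4 kN/m
Resisting force R = c·L + N'·tanφ = 51·6.9 + 188.5·tan15.1° = 351.9 + 50.9 = 402.8 kN/m
FS = R / T = 402.8 / 93.4 = 4.311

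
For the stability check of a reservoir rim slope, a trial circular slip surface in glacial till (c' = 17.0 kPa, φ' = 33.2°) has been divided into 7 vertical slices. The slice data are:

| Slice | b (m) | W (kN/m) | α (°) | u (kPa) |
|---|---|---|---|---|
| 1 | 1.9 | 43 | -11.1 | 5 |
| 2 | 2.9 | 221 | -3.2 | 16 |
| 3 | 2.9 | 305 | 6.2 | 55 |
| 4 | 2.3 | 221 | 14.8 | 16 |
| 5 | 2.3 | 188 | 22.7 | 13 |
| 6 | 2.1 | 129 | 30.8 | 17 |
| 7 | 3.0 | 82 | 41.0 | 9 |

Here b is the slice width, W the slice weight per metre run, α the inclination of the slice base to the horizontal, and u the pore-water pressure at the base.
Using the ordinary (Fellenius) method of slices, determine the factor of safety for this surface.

FS = 3.15

Ordinary method of slices: FS = Σ[c'·Δl_i + (W_i cosα_i − u_i·Δl_i)·tanφ'] / Σ W_i sinα_i, with Δl_i = b_i / cosα_i.
Slice 1: Δl = 1.9/cos(-11.1°) = 1.936 m; N'_1 = 43·cos(-11.1°) − 5·1.936 = 32.5; c'Δl = 32.92; W sinα = -8.3
Slice 2: Δl = 2.9/cos(-3.2°) = 2.905 m; N'_2 = 221·cos(-3.2°) − 16·2.905 = 174.2; c'Δl = 49.38; W sinα = -12.3
Slice 3: Δl = 2.9/cos6.2° = 2.917 m; N'_3 = 305·cos6.2° − 55·2.917 = 142.8; c'Δl = 49.59; W sinα = 32.9
Slice 4: Δl = 2.3/cos14.8° = 2.379 m; N'_4 = 221·cos14.8° − 16·2.379 = 175.6; c'Δl = 40.44; W sinα = 56.5
Slice 5: Δl = 2.3/cos22.7° = 2.493 m; N'_5 = 188·cos22.7° − 13·2.493 = 141.0; c'Δl = 42.38; W sinα = 72.6
Slice 6: Δl = 2.1/cos30.8° = 2.445 m; N'_6 = 129·cos30.8° − 17·2.445 = 69.2; c'Δl = 41.56; W sinα = 66.1
Slice 7: Δl = 3.0/cos41.0° = 3.975 m; N'_7 = 82·cos41.0° − 9·3.975 = 26.1; c'Δl = 67.58; W sinα = 53.8
Σc'Δl = 323.8 kN/m; ΣN' = 761.5 kN/m; ΣW sinα = 261.2 kN/m
Resisting = 323.8 + 761.5·tan33.2° = 323.8 + 498.3 = 822.1 kN/m
FS = 822.1 / 261.2 = 3.148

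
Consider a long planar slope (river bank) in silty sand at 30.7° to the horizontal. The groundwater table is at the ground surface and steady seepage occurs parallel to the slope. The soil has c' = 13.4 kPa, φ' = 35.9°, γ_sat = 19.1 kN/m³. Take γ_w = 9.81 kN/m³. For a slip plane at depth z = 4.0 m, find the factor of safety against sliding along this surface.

FS = 0.99

With seepage parallel to the slope and the water table at the surface, the effective normal stress on the slip plane uses the buoyant unit weight γ' = γ_sat − γ_w while the driving shear stress uses γ_sat:
FS = [c' + γ' z cos²β tanφ'] / [γ_sat z sinβ cosβ]
γ' = 19.1 − 9.81 = 9.29 kN/m³
Numerator = 13.4 + 9.29·4.0·cos²30.7°·tan35.9° = 13.4 + 9.29·4.0·0.7393·0.7239 = 33.288 kPa
Denominator = 19.1·4.0·sin30.7°·cos30.7° = 19.1·4.0·0.5105·0.8599 = 33.539 kPa
FS = 33.288 / 33.539 = 0.993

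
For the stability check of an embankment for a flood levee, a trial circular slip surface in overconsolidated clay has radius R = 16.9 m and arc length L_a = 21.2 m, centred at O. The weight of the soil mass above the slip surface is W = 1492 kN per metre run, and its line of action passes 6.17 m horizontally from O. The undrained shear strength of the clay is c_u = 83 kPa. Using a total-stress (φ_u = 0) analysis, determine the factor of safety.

FS = 3.23

Taking moments about the centre O, the resisting moment is provided by the undrained shear strength acting along the arc:
M_R = c_u·L_a·R = 83·21.20·16.9 = 29737.2 kN·m/m
M_D = W·d = 1492·6.17 = 9205.6 kN·m/m
FS = M_R / M_D = 29737.2 / 9205.6 = 3.230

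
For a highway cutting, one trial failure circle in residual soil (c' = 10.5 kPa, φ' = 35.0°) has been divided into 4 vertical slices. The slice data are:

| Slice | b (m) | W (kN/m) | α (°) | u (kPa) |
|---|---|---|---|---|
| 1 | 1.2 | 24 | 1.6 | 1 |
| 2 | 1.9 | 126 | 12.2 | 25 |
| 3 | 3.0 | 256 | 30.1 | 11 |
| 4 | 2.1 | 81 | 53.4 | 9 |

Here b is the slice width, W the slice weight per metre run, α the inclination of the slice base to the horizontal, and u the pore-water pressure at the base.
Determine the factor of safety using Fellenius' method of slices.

Ordinary method of slices: FS = Σ[c'·Δl_i + (W_i cosα_i − u_i·Δl_i)·tanφ'] / Σ W_i sinα_i, with Δl_i = b_i / cosα_i.
Slice 1: Δl = 1.2/cos1.6° = 1.200 m; N'_1 = 24·cos1.6° − 1·1.200 = 22.8; c'Δl = 12.60; W sinα = 0.7
Slice 2: Δl = 1.9/cos12.2° = 1.944 m; N'_2 = 126·cos12.2° − 25·1.944 = 74.6; c'Δl = 20.41; W sinα = 26.6
Slice 3: Δl = 3.0/cos30.1° = 3.468 m; N'_3 = 256·cos30.1° − 11·3.468 = 183.3; c'Δl = 36.41; W sinα = 128.4
Slice 4: Δl = 2.1/cos53.4° = 3.522 m; N'_4 = 81·cos53.4° − 9·3.522 = 16.6; c'Δl = 36.98; W sinα = 65.0
Σc'Δl = 106.4 kN/m; ΣN' = 297.3 kN/m; ΣW sinα = 220.7 kN/m
Resisting = 106.4 + 297.3·tan35.0° = 106.4 + 208.2 = 314.6 kN/m
FS = 314.6 / 220.7 = 1.425

FS = 1.43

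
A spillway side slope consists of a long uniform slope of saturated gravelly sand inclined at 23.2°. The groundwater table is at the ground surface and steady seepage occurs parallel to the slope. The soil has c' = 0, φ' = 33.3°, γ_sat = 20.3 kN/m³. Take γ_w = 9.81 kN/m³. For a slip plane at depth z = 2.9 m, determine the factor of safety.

With seepage parallel to the slope and the water table at the surface, the effective normal stress on the slip plane uses the buoyant unit weight γ' = γ_sat − γ_w while the driving shear stress uses γ_sat:
FS = [c' + γ' z cos²β tanφ'] / [γ_sat z sinβ cosβ]
(For c' = 0 this reduces to FS = (γ'/γ_sat)·tanφ'/tanβ.)
γ' = 20.3 − 9.81 = 10.49 kN/m³
Numerator = 0.0 + 10.49·2.9·cos²23.2°·tan33.3° = 0.0 + 10.49·2.9·0.8448·0.6569 = 16.882 kPa
Denominator = 20.3·2.9·sin23.2°·cos23.2° = 20.3·2.9·0.3939·0.9191 = 21.316 kPa
FS = 16.882 / 21.316 = 0.792

FS = 0.79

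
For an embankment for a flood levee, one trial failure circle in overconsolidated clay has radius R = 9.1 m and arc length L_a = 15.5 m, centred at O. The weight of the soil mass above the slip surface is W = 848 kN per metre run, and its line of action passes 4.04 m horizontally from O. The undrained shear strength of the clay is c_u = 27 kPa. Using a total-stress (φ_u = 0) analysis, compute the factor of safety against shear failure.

Taking moments about the centre O, the resisting moment is provided by the undrained shear strength acting along the arc:
M_R = c_u·L_a·R = 27·15.50·9.1 = 3808.3 kN·m/m
M_D = W·d = 848·4.04 = 3425.9 kN·m/m
FS = M_R / M_D = 3808.3 / 3425.9 = 1.112

FS = 1.11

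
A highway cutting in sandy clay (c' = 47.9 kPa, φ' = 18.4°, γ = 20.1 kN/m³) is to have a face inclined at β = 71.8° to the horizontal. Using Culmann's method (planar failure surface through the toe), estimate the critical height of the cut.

Culmann's analysis gives the critical failure plane at α_cr = (β + φ')/2 = (71.8 + 18.4)/2 = 45.1°, and the critical height
H_c = (4c'/γ) · sinβ cosφ' / [1 − cos(β − φ')]
    = (4·47.9/20.1) · sin71.8°·cos18.4° / [1 − cos(53.4°)]
    = 9.532 · 0.9500·0.9489 / [1 − 0.5962]
    = 9.532 · 0.9014 / 0.4038
    = 21.28 m

H_c = 21.28 m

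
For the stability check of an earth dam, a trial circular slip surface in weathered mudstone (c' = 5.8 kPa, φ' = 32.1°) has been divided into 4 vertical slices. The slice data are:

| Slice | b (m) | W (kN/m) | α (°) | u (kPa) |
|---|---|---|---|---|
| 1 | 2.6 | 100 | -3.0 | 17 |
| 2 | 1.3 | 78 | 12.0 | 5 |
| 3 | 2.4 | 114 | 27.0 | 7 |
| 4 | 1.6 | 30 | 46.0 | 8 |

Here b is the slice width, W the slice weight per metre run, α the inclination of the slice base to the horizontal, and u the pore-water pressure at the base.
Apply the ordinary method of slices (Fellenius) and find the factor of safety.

FS = 2.18

Ordinary method of slices: FS = Σ[c'·Δl_i + (W_i cosα_i − u_i·Δl_i)·tanφ'] / Σ W_i sinα_i, with Δl_i = b_i / cosα_i.
Slice 1: Δl = 2.6/cos(-3.0°) = 2.604 m; N'_1 = 100·cos(-3.0°) − 17·2.604 = 55.6; c'Δl = 15.10; W sinα = -5.2
Slice 2: Δl = 1.3/cos12.0° = 1.329 m; N'_2 = 78·cos12.0° − 5·1.329 = 69.7; c'Δl = 7.71; W sinα = 16.2
Slice 3: Δl = 2.4/cos27.0° = 2.694 m; N'_3 = 114·cos27.0° − 7·2.694 = 82.7; c'Δl = 15.62; W sinα = 51.8
Slice 4: Δl = 1.6/cos46.0° = 2.303 m; N'_4 = 30·cos46.0° − 8·2.303 = 2.4; c'Δl = 13.36; W sinα = 21.6
Σc'Δl = 51.8 kN/m; ΣN' = 210.4 kN/m; ΣW sinα = 84.3 kN/m
Resisting = 51.8 + 210.4·tan32.1° = 51.8 + 132.0 = 183.8 kN/m
FS = 183.8 / 84.3 = 2.179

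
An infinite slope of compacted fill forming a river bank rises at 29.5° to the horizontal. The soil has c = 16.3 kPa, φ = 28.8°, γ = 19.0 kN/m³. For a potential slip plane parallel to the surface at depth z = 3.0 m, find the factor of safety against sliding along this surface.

FS = 1.64

For an infinite slope with a slip plane parallel to the surface (no pore pressure): FS = [c + γz cos²β tanφ] / [γz sinβ cosβ].
γz = 19.0·3.0 = 57.00 kN/m²
Numerator = 16.3 + 57.00·cos²29.5°·tan28.8° = 16.3 + 57.00·0.7575·0.5498 = 40.038 kPa
Denominator = 57.00·sin29.5°·cos29.5° = 57.00·0.4924·0.8704 = 24.429 kPa
FS = 40.038 / 24.429 = 1.639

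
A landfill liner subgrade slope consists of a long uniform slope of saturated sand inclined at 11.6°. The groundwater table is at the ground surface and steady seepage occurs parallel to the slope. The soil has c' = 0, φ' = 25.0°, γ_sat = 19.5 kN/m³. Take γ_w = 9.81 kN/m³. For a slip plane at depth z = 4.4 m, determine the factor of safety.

With seepage parallel to the slope and the water table at the surface, the effective normal stress on the slip plane uses the buoyant unit weight γ' = γ_sat − γ_w while the driving shear stress uses γ_sat:
FS = [c' + γ' z cos²β tanφ'] / [γ_sat z sinβ cosβ]
(For c' = 0 this reduces to FS = (γ'/γ_sat)·tanφ'/tanβ.)
γ' = 19.5 − 9.81 = 9.69 kN/m³
Numerator = 0.0 + 9.69·4.4·cos²11.6°·tan25.0° = 0.0 + 9.69·4.4·0.9596·0.4663 = 19.078 kPa
Denominator = 19.5·4.4·sin11.6°·cos11.6° = 19.5·4.4·0.2011·0.9796 = 16.900 kPa
FS = 19.078 / 16.900 = 1.129

FS = 1.13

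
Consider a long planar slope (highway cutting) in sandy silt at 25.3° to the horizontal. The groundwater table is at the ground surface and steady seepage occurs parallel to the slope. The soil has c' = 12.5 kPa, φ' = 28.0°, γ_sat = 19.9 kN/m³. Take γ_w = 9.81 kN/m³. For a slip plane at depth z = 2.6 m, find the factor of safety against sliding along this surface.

FS = 1.20

With seepage parallel to the slope and the water table at the surface, the effective normal stress on the slip plane uses the buoyant unit weight γ' = γ_sat − γ_w while the driving shear stress uses γ_sat:
FS = [c' + γ' z cos²β tanφ'] / [γ_sat z sinβ cosβ]
γ' = 19.9 − 9.81 = 10.09 kN/m³
Numerator = 12.5 + 10.09·2.6·cos²25.3°·tan28.0° = 12.5 + 10.09·2.6·0.8174·0.5317 = 23.901 kPa
Denominator = 19.9·2.6·sin25.3°·cos25.3° = 19.9·2.6·0.4274·0.9041 = 19.991 kPa
FS = 23.901 / 19.991 = 1.196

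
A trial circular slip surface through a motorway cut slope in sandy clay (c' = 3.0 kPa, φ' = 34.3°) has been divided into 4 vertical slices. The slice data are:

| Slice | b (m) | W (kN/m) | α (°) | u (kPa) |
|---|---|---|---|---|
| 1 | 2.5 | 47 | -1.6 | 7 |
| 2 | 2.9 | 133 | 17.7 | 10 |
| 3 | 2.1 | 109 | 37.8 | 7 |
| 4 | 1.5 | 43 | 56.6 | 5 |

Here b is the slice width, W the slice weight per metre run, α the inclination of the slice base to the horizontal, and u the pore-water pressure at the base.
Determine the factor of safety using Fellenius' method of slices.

FS = 1.21

Ordinary method of slices: FS = Σ[c'·Δl_i + (W_i cosα_i − u_i·Δl_i)·tanφ'] / Σ W_i sinα_i, with Δl_i = b_i / cosα_i.
Slice 1: Δl = 2.5/cos(-1.6°) = 2.501 m; N'_1 = 47·cos(-1.6°) − 7·2.501 = 29.5; c'Δl = 7.50; W sinα = -1.3
Slice 2: Δl = 2.9/cos17.7° = 3.044 m; N'_2 = 133·cos17.7° − 10·3.044 = 96.3; c'Δl = 9.13; W sinα = 40.4
Slice 3: Δl = 2.1/cos37.8° = 2.658 m; N'_3 = 109·cos37.8° − 7·2.658 = 67.5; c'Δl = 7.97; W sinα = 66.8
Slice 4: Δl = 1.5/cos56.6° = 2.725 m; N'_4 = 43·cos56.6° − 5·2.725 = 10.0; c'Δl = 8.17; W sinα = 35.9
Σc'Δl = 32.8 kN/m; ΣN' = 203.3 kN/m; ΣW sinα = 141.8 kN/m
Resisting = 32.8 + 203.3·tan34.3° = 32.8 + 138.7 = 171.5 kN/m
FS = 171.5 / 141.8 = 1.209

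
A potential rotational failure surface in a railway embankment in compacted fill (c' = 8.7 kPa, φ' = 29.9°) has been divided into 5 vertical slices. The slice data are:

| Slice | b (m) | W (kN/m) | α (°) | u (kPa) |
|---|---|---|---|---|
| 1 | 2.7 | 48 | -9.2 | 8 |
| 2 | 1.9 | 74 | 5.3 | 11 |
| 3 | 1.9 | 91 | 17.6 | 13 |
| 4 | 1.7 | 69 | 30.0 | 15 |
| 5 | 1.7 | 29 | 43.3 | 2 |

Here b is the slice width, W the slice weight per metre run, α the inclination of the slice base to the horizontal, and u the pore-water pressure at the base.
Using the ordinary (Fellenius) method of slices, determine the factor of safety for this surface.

Ordinary method of slices: FS = Σ[c'·Δl_i + (W_i cosα_i − u_i·Δl_i)·tanφ'] / Σ W_i sinα_i, with Δl_i = b_i / cosα_i.
Slice 1: Δl = 2.7/cos(-9.2°) = 2.735 m; N'_1 = 48·cos(-9.2°) − 8·2.735 = 25.5; c'Δl = 23.80; W sinα = -7.7
Slice 2: Δl = 1.9/cos5.3° = 1.908 m; N'_2 = 74·cos5.3° − 11·1.908 = 52.7; c'Δl = 16.60; W sinα = 6.8
Slice 3: Δl = 1.9/cos17.6° = 1.993 m; N'_3 = 91·cos17.6° − 13·1.993 = 60.8; c'Δl = 17.34; W sinα = 27.5
Slice 4: Δl = 1.7/cos30.0° = 1.963 m; N'_4 = 69·cos30.0° − 15·1.963 = 30.3; c'Δl = 17.08; W sinα = 34.5
Slice 5: Δl = 1.7/cos43.3° = 2.336 m; N'_5 = 29·cos43.3° − 2·2.336 = 16.4; c'Δl = 20.32; W sinα = 19.9
Σc'Δl = 95.1 kN/m; ΣN' = 185.8 kN/m; ΣW sinα = 81.1 kN/m
Resisting = 95.1 + 185.8·tan29.9° = 95.1 + 106.8 = 202.0 kN/m
FS = 202.0 / 81.1 = 2.491

FS = 2.49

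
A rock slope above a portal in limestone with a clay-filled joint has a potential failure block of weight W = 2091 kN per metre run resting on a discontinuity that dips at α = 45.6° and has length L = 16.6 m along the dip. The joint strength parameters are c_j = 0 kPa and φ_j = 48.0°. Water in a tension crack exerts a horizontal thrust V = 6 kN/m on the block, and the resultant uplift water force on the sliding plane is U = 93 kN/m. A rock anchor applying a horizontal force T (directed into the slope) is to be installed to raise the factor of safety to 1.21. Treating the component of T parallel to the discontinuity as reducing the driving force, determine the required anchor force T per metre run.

Resolving forces along and normal to the sliding plane, with the horizontal anchor force T adding T·sinα to the effective normal force and T·cosα acting up the plane against the driving force:
FS = [c_jL + (W cosα − U − V sinα + T sinα) tanφ_j] / [W sinα + V cosα − T cosα]
Without the anchor: N' = 1365.7 kN/m, driving T_d = 1498.2 kN/m, resisting R = 0·16.6 + 1365.7·tan48.0° = 1516.8 kN/m, FS = 1.01.
Setting FS = 1.21 and solving for T:
1.21·(1498.2 − T cos45.6°) = 1516.8 + T sin45.6°·tan48.0°
T·(sin45.6°·tan48.0° + 1.21·cos45.6°) = 1.21·1498.2 − 1516.8
T·(0.7145·1.1106 + 1.21·0.6997) = 1812.8 − 1516.8 = 296.0
T·1.6401 = 296.0
T = 180.5 kN/m

T = 180 kN/m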